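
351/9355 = 351/9355 = 0.04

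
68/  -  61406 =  - 34/30703= -0.00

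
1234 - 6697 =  - 5463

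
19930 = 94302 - 74372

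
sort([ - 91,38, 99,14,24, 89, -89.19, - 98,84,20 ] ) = [-98, - 91, - 89.19, 14, 20 , 24 , 38, 84,89, 99 ] 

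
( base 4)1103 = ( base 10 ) 83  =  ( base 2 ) 1010011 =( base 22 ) 3h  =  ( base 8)123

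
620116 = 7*88588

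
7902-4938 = 2964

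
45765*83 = 3798495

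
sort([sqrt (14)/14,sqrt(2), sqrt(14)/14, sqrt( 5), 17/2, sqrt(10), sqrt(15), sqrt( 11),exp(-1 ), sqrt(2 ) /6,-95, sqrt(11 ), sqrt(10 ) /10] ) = [ - 95 , sqrt( 2)/6,sqrt(14)/14,sqrt( 14) /14,sqrt(10)/10, exp(-1 ) , sqrt( 2),sqrt (5 ), sqrt(10),sqrt( 11),sqrt(11),sqrt(15 ),17/2]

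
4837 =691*7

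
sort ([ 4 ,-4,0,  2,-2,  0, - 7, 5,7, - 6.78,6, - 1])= [ - 7, - 6.78, - 4, - 2, - 1 , 0, 0,2, 4, 5, 6,7]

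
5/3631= 5/3631 = 0.00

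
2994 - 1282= 1712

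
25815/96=268 + 29/32 = 268.91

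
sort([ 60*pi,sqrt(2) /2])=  [sqrt( 2 )/2, 60*pi]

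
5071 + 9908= 14979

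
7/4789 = 7/4789= 0.00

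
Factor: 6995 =5^1*1399^1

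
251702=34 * 7403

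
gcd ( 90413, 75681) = 1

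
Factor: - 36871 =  - 36871^1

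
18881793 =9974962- -8906831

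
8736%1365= 546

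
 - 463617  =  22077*( - 21)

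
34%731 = 34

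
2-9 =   -  7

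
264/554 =132/277=0.48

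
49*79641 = 3902409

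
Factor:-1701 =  - 3^5*7^1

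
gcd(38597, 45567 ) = 1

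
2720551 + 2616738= 5337289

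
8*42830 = 342640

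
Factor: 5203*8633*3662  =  2^1*11^2 * 43^1*89^1*97^1*1831^1 = 164487881338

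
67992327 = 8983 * 7569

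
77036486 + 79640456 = 156676942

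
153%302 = 153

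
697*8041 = 5604577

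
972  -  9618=  -  8646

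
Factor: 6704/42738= 2^3*3^(-1)*17^(- 1) = 8/51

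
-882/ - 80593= 882/80593 = 0.01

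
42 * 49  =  2058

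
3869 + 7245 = 11114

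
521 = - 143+664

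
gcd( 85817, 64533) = 1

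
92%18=2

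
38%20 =18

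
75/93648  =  25/31216  =  0.00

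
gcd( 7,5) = 1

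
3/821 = 3/821 = 0.00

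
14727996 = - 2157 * (-6828) 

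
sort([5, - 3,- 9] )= [ - 9, - 3,5 ] 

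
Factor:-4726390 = -2^1 * 5^1*472639^1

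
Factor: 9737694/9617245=2^1*3^2*5^(-1)*11^(-1)*23^1*43^1*547^1*174859^( - 1)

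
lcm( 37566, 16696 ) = 150264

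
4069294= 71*57314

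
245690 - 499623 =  - 253933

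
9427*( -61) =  - 575047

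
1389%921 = 468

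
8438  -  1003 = 7435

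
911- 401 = 510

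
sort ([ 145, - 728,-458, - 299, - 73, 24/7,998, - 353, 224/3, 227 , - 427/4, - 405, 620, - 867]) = [ - 867, - 728, - 458, - 405, - 353, - 299, - 427/4, - 73, 24/7, 224/3, 145,227,  620, 998]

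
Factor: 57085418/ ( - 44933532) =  - 28542709/22466766 = - 2^( - 1) * 3^( - 1 )*7^( - 1)*13^1*619^1*3547^1*534923^( - 1)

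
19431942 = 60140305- 40708363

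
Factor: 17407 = 13^2* 103^1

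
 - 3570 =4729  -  8299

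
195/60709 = 195/60709 = 0.00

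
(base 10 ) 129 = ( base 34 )3R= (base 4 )2001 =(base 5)1004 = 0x81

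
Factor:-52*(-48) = 2496 = 2^6 *3^1 * 13^1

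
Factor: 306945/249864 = 2^( - 3) * 3^1 * 5^1 * 19^1*29^( - 1 ) = 285/232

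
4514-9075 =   -  4561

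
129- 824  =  - 695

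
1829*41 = 74989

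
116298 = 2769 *42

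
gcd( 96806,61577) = 1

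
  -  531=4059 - 4590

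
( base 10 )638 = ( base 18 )1H8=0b1001111110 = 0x27e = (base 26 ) oe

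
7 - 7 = 0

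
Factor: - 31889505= - 3^1*5^1*19^1*111893^1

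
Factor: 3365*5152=17336480 = 2^5*5^1*7^1*23^1*673^1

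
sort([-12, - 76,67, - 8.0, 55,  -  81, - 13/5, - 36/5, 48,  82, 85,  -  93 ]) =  [ - 93, - 81, - 76, - 12, - 8.0, - 36/5, - 13/5, 48,  55,67, 82, 85 ]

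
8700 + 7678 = 16378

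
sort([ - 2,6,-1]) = [-2 ,-1,6 ] 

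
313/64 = 313/64 = 4.89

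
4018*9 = 36162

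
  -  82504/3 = -82504/3 = - 27501.33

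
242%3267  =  242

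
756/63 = 12 = 12.00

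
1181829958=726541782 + 455288176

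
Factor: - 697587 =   -  3^1*11^1*21139^1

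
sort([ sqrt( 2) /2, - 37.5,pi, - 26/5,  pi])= [ - 37.5, - 26/5,sqrt(2)/2 , pi,pi ]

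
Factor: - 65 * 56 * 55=  -  2^3*5^2*7^1 * 11^1*13^1 = - 200200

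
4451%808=411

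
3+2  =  5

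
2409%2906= 2409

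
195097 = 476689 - 281592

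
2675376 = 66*40536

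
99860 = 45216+54644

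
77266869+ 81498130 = 158764999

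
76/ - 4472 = -19/1118 = -0.02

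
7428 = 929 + 6499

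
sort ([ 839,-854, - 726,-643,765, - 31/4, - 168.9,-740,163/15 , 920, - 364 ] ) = [ - 854, - 740,  -  726,-643, - 364,-168.9,  -  31/4,163/15, 765,  839, 920]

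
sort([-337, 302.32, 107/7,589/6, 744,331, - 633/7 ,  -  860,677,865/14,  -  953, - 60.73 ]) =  [ - 953  , - 860, - 337, - 633/7, - 60.73 , 107/7,865/14, 589/6,302.32,331, 677 , 744]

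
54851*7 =383957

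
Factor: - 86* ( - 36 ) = 3096 = 2^3* 3^2 * 43^1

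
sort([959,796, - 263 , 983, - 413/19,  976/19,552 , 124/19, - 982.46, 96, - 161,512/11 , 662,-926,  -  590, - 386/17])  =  [ - 982.46, - 926, - 590, - 263, - 161, - 386/17,  -  413/19,124/19,512/11,  976/19,96, 552 , 662,796, 959 , 983] 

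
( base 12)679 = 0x3BD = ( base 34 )s5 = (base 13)588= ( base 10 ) 957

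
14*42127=589778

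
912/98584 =114/12323=0.01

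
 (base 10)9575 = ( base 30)AJ5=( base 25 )F80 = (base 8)22547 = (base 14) 36BD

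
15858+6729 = 22587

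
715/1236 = 715/1236 = 0.58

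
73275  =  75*977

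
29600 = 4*7400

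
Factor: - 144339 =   -  3^1*13^1*3701^1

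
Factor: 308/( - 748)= - 7/17  =  - 7^1*17^( - 1)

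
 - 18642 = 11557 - 30199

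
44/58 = 22/29 =0.76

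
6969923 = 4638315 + 2331608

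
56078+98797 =154875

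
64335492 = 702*91646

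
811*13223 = 10723853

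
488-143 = 345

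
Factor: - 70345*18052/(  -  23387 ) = 2^2*5^1*7^(-1 )*11^1*13^ (  -  1 )*257^(-1 )*1279^1*4513^1 = 1269867940/23387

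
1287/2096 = 1287/2096  =  0.61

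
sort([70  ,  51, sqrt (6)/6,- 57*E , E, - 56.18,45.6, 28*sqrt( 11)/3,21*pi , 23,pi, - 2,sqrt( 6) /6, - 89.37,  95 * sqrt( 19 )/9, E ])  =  [ - 57*E, - 89.37, - 56.18, - 2,sqrt( 6 ) /6,sqrt ( 6 )/6, E,E, pi, 23,28*sqrt( 11 )/3  ,  45.6,95*sqrt( 19 )/9, 51,  21*pi, 70]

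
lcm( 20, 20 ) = 20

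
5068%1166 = 404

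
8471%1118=645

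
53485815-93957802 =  - 40471987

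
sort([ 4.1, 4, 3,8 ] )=[ 3, 4, 4.1, 8]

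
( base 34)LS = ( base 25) 14h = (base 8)1346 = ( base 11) 615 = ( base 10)742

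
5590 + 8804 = 14394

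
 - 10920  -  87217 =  -98137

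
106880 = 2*53440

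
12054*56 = 675024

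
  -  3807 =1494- 5301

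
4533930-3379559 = 1154371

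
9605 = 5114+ 4491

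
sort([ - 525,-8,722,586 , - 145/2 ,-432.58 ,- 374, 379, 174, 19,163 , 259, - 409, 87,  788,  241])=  [-525, - 432.58 ,-409, -374 ,-145/2, - 8,  19,  87, 163, 174, 241,259,  379,586, 722, 788 ]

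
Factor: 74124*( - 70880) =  - 5253909120 = -  2^7*3^2*5^1*29^1 * 71^1*443^1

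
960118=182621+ 777497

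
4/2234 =2/1117 = 0.00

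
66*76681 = 5060946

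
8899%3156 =2587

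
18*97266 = 1750788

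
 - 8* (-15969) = 127752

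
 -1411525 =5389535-6801060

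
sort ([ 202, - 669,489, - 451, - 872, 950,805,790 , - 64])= [ - 872,  -  669, - 451, - 64,202, 489, 790,805,950 ] 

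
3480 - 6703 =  - 3223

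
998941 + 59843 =1058784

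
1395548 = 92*15169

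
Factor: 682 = 2^1*11^1*31^1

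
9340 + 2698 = 12038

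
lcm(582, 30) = 2910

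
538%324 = 214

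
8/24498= 4/12249 = 0.00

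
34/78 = 17/39 = 0.44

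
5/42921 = 5/42921= 0.00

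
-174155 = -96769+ - 77386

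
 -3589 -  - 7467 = 3878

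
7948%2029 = 1861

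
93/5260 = 93/5260 = 0.02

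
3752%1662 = 428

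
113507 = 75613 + 37894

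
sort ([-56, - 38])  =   [ - 56, - 38] 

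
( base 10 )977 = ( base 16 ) 3D1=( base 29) 14K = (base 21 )24b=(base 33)TK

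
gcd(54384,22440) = 264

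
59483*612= 36403596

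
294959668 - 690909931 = -395950263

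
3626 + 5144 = 8770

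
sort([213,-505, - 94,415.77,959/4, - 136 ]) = [  -  505,-136, - 94,213,959/4,415.77]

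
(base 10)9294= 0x244e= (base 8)22116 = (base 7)36045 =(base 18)1AC6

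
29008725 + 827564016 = 856572741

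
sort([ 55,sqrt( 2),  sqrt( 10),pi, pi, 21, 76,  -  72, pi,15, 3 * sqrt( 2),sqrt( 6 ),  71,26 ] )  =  [ - 72,sqrt(2),  sqrt (6),pi,pi,pi,sqrt (10),3*sqrt( 2), 15,21,26,55,  71,76]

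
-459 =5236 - 5695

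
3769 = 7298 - 3529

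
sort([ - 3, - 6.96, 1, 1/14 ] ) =[ - 6.96, - 3, 1/14, 1 ] 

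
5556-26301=-20745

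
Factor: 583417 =583417^1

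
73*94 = 6862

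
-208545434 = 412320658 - 620866092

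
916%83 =3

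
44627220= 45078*990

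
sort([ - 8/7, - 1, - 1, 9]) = [-8/7, - 1, - 1, 9 ]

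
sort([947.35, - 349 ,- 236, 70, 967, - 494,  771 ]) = [ - 494,-349 , - 236,  70, 771, 947.35,967 ]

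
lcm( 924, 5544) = 5544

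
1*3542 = 3542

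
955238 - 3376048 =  - 2420810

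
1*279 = 279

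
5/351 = 5/351=0.01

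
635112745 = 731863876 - 96751131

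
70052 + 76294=146346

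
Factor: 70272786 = 2^1*3^1*11712131^1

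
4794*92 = 441048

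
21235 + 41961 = 63196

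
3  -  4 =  - 1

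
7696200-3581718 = 4114482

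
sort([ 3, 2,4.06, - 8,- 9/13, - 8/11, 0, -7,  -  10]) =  [ - 10 , - 8 , -7 , - 8/11, -9/13, 0 , 2, 3,4.06 ] 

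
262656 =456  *576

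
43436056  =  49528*877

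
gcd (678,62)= 2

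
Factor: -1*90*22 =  - 1980 = - 2^2*3^2*5^1*11^1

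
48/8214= 8/1369 = 0.01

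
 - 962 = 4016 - 4978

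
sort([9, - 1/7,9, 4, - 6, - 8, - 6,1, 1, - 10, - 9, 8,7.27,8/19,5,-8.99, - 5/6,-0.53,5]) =[ - 10, - 9, - 8.99, - 8, - 6, - 6, - 5/6,-0.53,-1/7 , 8/19, 1,1 , 4, 5, 5,7.27 , 8, 9, 9 ]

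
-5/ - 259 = 5/259 = 0.02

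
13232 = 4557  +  8675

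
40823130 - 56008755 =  - 15185625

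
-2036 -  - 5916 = 3880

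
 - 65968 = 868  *( - 76) 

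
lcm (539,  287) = 22099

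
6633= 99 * 67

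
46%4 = 2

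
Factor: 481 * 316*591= 2^2*3^1 * 13^1*37^1*79^1*197^1 = 89829636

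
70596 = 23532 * 3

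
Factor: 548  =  2^2*137^1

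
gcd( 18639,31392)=981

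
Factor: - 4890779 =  - 4890779^1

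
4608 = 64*72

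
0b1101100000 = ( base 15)3c9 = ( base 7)2343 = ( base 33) q6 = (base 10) 864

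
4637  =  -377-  - 5014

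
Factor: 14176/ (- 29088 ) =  - 443/909 = - 3^( - 2 )*101^( - 1 )*443^1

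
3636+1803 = 5439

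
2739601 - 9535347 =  - 6795746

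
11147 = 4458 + 6689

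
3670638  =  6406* 573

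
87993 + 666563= 754556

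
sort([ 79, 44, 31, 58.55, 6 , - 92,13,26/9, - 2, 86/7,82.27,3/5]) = [ - 92, - 2  ,  3/5,26/9,6,86/7 , 13 , 31,44,58.55,79,82.27] 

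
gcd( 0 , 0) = 0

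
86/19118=43/9559 = 0.00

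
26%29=26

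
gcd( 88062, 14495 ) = 13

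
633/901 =633/901 = 0.70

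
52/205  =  52/205=0.25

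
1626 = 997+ 629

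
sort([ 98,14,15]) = [ 14, 15,98] 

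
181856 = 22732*8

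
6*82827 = 496962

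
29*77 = 2233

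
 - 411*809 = - 332499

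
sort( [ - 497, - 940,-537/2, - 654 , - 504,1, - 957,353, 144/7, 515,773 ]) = [ - 957, - 940,-654,- 504, - 497, - 537/2,1, 144/7,353,515,773 ] 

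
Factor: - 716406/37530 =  - 3^( - 2)*5^(-1 )*859^1 = - 859/45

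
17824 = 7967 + 9857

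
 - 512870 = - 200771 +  -312099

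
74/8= 9 + 1/4 = 9.25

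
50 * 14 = 700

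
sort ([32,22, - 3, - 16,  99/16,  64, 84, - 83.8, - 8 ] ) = [ - 83.8,- 16, - 8, - 3,  99/16,22, 32, 64, 84]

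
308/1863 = 308/1863 = 0.17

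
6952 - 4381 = 2571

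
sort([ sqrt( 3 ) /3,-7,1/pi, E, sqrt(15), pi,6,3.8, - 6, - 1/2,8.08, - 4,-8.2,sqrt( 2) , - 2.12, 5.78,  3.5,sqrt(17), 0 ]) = [ - 8.2 , - 7, - 6, - 4, - 2.12, - 1/2, 0,1/pi,sqrt(3 )/3, sqrt(2),E , pi,3.5,  3.8, sqrt( 15), sqrt( 17 ), 5.78, 6,8.08]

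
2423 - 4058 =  - 1635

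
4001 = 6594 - 2593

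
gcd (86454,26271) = 27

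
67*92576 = 6202592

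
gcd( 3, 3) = 3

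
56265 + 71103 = 127368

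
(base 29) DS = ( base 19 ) 126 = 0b110010101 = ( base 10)405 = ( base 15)1C0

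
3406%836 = 62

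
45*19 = 855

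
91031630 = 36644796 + 54386834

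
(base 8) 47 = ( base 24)1F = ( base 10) 39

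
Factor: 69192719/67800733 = 7^( - 1)*11^( - 1)*13^( - 1)*43^1*53^1*97^1*313^1*67733^( - 1)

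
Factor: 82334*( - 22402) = - 1844446268=- 2^2*7^1* 23^1*487^1*5881^1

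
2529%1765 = 764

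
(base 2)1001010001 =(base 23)12I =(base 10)593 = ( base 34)hf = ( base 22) 14l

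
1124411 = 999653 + 124758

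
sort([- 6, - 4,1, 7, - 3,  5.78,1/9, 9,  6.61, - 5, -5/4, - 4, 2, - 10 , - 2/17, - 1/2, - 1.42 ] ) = [ - 10, - 6,-5, - 4,- 4, - 3, - 1.42, - 5/4, - 1/2, - 2/17,1/9, 1,2, 5.78, 6.61,7,9]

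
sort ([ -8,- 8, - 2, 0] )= [-8,  -  8,-2,0]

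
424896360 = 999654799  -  574758439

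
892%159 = 97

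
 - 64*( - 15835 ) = 1013440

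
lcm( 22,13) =286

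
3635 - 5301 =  - 1666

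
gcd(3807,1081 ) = 47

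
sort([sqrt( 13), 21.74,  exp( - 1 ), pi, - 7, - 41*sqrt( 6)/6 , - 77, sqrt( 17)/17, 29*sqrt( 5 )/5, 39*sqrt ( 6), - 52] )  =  [ - 77,  -  52, - 41*sqrt(6 ) /6, - 7 , sqrt( 17)/17, exp( - 1),pi, sqrt(13) , 29*sqrt( 5 ) /5, 21.74, 39*sqrt( 6 )]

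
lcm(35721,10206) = 71442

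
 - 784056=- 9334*84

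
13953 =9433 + 4520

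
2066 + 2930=4996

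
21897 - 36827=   -  14930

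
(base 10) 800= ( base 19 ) 242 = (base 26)14k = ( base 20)200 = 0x320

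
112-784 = -672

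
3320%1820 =1500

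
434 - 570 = -136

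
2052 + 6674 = 8726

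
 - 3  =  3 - 6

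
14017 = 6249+7768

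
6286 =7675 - 1389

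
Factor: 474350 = 2^1 * 5^2*53^1*179^1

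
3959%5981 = 3959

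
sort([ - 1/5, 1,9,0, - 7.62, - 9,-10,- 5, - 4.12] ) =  [ - 10, - 9,-7.62, - 5, - 4.12, - 1/5,0,1,  9 ] 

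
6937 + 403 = 7340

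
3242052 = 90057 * 36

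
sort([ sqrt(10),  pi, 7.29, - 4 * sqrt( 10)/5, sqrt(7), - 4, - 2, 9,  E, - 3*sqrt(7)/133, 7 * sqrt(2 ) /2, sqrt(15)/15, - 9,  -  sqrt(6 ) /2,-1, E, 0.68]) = [ - 9, - 4, - 4 * sqrt(10 ) /5,-2, - sqrt(6)/2, - 1, - 3 * sqrt(  7)/133, sqrt(15)/15,0.68, sqrt( 7), E, E, pi, sqrt(10 ),  7*sqrt(2 )/2, 7.29, 9] 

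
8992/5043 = 8992/5043 = 1.78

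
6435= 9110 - 2675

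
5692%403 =50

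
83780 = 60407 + 23373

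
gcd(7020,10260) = 540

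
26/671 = 26/671 = 0.04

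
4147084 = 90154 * 46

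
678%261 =156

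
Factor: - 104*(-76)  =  2^5*13^1*19^1 =7904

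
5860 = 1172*5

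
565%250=65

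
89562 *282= 25256484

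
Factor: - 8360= -2^3*5^1*11^1*19^1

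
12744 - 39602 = -26858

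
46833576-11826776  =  35006800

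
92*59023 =5430116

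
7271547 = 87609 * 83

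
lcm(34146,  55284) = 1160964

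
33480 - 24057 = 9423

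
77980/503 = 77980/503 = 155.03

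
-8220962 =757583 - 8978545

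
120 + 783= 903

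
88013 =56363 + 31650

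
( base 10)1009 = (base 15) 474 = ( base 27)1AA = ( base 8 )1761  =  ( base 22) 21j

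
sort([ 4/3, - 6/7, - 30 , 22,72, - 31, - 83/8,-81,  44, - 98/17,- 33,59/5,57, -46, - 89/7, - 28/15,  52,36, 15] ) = [-81, - 46, - 33 , - 31,  -  30, - 89/7, - 83/8, - 98/17,- 28/15, - 6/7,  4/3, 59/5,15, 22,36,44,52 , 57,72]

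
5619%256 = 243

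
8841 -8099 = 742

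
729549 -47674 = 681875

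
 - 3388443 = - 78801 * 43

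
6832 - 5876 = 956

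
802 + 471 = 1273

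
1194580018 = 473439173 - - 721140845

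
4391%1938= 515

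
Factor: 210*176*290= 2^6*3^1*5^2*7^1*11^1 * 29^1  =  10718400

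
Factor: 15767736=2^3*3^1*656989^1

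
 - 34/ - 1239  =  34/1239 = 0.03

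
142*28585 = 4059070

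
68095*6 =408570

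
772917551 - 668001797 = 104915754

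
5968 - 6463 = - 495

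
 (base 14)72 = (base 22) 4c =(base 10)100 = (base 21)4g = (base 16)64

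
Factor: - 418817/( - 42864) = 469/48 = 2^(-4)*3^( - 1 )*7^1*67^1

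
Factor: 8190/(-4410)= - 7^(- 1)*13^1=- 13/7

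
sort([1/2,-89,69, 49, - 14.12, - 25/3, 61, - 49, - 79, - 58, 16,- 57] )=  [  -  89,-79, - 58, -57,-49,  -  14.12,- 25/3,1/2, 16, 49,61, 69 ]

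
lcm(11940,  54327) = 1086540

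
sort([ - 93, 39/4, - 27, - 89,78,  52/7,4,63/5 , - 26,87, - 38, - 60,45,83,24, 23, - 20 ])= [ - 93, - 89, - 60, - 38, - 27, - 26, - 20,4, 52/7, 39/4,63/5, 23, 24, 45,78,83,87]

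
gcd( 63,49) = 7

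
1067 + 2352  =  3419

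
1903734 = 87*21882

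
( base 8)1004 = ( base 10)516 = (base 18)1ac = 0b1000000100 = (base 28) IC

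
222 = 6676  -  6454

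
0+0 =0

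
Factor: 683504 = 2^4*42719^1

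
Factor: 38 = 2^1* 19^1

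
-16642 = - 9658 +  - 6984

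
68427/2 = 68427/2 =34213.50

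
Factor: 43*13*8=2^3*13^1 *43^1 = 4472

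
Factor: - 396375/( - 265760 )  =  525/352=2^( - 5)*3^1*5^2*7^1*11^( - 1 ) 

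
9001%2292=2125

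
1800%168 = 120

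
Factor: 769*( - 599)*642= -295725102 = - 2^1 * 3^1 *107^1*599^1*  769^1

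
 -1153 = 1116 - 2269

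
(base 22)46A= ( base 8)4036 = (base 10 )2078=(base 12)1252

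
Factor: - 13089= - 3^1*4363^1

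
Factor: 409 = 409^1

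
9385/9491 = 9385/9491 = 0.99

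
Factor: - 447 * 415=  - 3^1*5^1*83^1*149^1 = - 185505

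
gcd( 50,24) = 2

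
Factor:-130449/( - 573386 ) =177/778= 2^( - 1)*3^1 * 59^1*389^(-1)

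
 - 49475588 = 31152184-80627772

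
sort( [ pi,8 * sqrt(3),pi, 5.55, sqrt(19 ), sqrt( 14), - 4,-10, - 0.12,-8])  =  [- 10,-8, -4,-0.12,pi,pi,  sqrt(14 ), sqrt( 19),5.55,8*sqrt( 3 ) ]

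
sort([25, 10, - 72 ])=[ - 72, 10,25 ] 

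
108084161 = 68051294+40032867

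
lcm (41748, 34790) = 208740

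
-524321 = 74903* ( -7)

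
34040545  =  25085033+8955512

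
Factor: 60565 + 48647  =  109212 = 2^2*3^1 * 19^1 * 479^1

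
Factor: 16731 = 3^2 * 11^1*13^2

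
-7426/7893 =-7426/7893=- 0.94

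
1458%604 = 250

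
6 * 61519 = 369114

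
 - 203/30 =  -7  +  7/30  =  - 6.77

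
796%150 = 46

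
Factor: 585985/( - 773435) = - 13^ ( - 1 )*73^(-1 )*719^1  =  - 719/949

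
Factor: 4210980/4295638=2^1 *3^1 * 5^1*67^( - 1 ) * 32057^( - 1)*70183^1 = 2105490/2147819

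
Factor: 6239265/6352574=2^(-1 )*3^1*5^1*19^ (- 1)*167173^( - 1 ) * 415951^1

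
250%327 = 250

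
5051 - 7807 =- 2756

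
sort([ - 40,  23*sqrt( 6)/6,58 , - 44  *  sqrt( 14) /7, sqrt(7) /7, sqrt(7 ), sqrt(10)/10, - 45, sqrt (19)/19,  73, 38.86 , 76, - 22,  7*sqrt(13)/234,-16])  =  [ - 45, - 40, - 44*  sqrt( 14) /7, - 22,- 16 , 7*sqrt( 13 )/234 , sqrt(19)/19,sqrt(10 )/10, sqrt(7 ) /7,sqrt( 7 ), 23*sqrt( 6 )/6, 38.86, 58,73,76 ]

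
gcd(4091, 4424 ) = 1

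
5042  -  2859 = 2183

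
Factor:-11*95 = - 5^1*11^1*19^1  =  -1045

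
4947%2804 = 2143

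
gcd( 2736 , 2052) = 684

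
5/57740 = 1/11548 = 0.00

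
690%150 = 90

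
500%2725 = 500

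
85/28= 3 + 1/28 = 3.04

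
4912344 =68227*72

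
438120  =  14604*30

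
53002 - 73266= -20264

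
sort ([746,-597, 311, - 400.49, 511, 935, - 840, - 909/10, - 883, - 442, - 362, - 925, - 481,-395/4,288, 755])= [ - 925, - 883, - 840, - 597,- 481 , -442, - 400.49, - 362, - 395/4 , - 909/10, 288, 311,511,746,755,  935 ]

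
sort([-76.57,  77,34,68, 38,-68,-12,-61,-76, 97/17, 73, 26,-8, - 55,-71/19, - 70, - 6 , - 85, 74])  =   [-85, - 76.57, - 76, -70,  -  68 ,  -  61, -55, - 12, - 8,-6,-71/19,97/17,26, 34 , 38, 68 , 73,  74,77]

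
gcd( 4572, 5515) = 1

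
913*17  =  15521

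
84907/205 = 84907/205 = 414.18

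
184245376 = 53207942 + 131037434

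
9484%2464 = 2092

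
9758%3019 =701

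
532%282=250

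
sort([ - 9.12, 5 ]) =[  -  9.12,5 ] 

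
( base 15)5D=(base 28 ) 34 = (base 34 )2k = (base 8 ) 130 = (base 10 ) 88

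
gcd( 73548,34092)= 36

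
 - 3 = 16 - 19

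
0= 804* 0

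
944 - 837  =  107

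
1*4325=4325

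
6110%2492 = 1126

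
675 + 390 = 1065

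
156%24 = 12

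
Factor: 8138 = 2^1*13^1*313^1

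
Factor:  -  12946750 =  - 2^1*5^3*51787^1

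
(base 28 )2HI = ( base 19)5da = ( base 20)532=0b100000001110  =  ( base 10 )2062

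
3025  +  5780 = 8805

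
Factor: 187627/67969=167^( - 1)*461^1 = 461/167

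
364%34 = 24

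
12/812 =3/203 = 0.01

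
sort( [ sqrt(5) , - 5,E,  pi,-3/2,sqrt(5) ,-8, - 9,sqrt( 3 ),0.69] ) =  [ - 9, - 8,-5 , - 3/2 , 0.69,sqrt(3),sqrt ( 5),  sqrt(5), E , pi]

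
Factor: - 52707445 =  - 5^1 * 7^1*47^1*179^2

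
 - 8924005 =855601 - 9779606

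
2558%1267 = 24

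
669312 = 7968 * 84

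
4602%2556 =2046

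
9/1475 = 9/1475 = 0.01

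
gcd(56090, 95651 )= 1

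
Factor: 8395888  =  2^4 * 524743^1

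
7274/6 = 3637/3 = 1212.33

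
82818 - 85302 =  - 2484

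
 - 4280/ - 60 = 214/3 = 71.33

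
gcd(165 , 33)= 33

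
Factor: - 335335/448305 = -3^( - 1)*7^1*11^( - 1) * 19^(-1)*67^1 = - 469/627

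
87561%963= 891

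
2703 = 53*51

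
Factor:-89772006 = -2^1*3^1*14962001^1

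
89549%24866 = 14951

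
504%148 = 60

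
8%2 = 0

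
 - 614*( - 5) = 3070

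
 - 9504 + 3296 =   -  6208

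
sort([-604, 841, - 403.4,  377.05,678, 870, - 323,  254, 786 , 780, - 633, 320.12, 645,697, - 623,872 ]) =[ - 633, - 623, - 604, - 403.4, -323, 254, 320.12,377.05, 645,678,697,780, 786,841,870, 872] 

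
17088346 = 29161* 586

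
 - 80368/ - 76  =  1057 + 9/19 = 1057.47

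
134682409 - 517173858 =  - 382491449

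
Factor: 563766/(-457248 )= -2^(  -  4 )*7^1 * 11^( - 1 )*31^1 = - 217/176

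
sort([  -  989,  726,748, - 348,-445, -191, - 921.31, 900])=[ - 989, - 921.31, - 445, - 348, - 191,726 , 748, 900]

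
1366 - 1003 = 363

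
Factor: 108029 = 59^1*1831^1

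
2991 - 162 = 2829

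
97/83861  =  97/83861= 0.00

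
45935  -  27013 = 18922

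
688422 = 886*777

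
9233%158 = 69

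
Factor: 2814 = 2^1*3^1*7^1*67^1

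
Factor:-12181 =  - 13^1*937^1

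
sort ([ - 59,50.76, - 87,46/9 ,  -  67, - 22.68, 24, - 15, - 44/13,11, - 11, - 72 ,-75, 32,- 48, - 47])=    [ - 87 , - 75, - 72, - 67, - 59,-48, - 47,-22.68 ,  -  15 , - 11, - 44/13,46/9,11,24, 32,  50.76] 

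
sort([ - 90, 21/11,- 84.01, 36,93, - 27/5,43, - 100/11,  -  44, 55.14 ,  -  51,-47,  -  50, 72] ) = [-90 ,-84.01, - 51, - 50, - 47,-44, - 100/11, - 27/5,21/11, 36,43,55.14,72,93 ] 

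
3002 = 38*79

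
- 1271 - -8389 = 7118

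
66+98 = 164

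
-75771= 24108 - 99879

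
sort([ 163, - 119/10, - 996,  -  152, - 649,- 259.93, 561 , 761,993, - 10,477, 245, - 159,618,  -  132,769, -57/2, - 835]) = [ - 996 , - 835, - 649 ,- 259.93,- 159,  -  152,  -  132, - 57/2,- 119/10, - 10,163, 245,477,561,618,761,769,  993]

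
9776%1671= 1421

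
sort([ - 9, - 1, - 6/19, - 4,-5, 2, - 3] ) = [- 9,-5,-4,  -  3,-1, - 6/19, 2 ] 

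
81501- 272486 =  - 190985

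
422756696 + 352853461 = 775610157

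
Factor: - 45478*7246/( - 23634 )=164766794/11817 = 2^1*3^( - 2 )*13^( - 1 )*101^( - 1 )*3623^1 * 22739^1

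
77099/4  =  77099/4 = 19274.75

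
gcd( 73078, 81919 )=1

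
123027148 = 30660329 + 92366819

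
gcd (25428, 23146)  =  326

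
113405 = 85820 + 27585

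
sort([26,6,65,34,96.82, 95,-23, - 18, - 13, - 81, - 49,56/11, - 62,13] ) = [ - 81, - 62,-49,-23,  -  18, - 13, 56/11,6, 13, 26,34,65,95, 96.82]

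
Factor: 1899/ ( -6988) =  - 2^( - 2 )*3^2 * 211^1 * 1747^( - 1)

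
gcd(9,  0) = 9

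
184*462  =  85008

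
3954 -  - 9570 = 13524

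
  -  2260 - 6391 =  - 8651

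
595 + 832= 1427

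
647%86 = 45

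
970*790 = 766300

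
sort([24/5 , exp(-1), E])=[exp( - 1),E, 24/5]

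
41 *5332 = 218612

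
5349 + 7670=13019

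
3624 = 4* 906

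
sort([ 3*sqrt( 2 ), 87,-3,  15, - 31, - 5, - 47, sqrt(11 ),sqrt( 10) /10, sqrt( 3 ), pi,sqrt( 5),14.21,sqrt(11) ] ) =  [- 47, - 31, - 5, - 3, sqrt( 10)/10,sqrt(3), sqrt(5), pi, sqrt (11 ), sqrt(11),  3*sqrt(2) , 14.21, 15,87] 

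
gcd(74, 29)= 1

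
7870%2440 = 550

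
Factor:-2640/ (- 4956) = 220/413 = 2^2*5^1 * 7^ ( - 1 )*11^1*59^( - 1 )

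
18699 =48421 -29722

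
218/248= 109/124 = 0.88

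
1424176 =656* 2171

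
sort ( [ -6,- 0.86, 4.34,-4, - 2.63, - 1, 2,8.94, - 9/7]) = [ - 6, - 4, - 2.63, - 9/7, - 1, - 0.86  ,  2,4.34, 8.94 ] 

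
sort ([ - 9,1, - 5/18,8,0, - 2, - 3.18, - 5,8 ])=[ - 9, -5,- 3.18, - 2,- 5/18,0, 1 , 8 , 8 ] 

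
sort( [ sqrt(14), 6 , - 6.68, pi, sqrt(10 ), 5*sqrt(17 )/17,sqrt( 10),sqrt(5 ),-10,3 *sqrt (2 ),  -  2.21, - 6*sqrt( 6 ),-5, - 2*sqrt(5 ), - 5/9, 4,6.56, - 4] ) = [ - 6 * sqrt(6), - 10,-6.68, - 5, - 2*sqrt(5 ),  -  4, - 2.21 , - 5/9,5*sqrt( 17 )/17 , sqrt(5 ),pi, sqrt( 10 ) , sqrt ( 10 ),sqrt( 14),4, 3 * sqrt(2),6, 6.56]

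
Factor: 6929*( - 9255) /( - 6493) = 64127895/6493 = 3^1 * 5^1*13^2 * 41^1 * 43^( - 1 ) *151^( - 1 )*617^1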